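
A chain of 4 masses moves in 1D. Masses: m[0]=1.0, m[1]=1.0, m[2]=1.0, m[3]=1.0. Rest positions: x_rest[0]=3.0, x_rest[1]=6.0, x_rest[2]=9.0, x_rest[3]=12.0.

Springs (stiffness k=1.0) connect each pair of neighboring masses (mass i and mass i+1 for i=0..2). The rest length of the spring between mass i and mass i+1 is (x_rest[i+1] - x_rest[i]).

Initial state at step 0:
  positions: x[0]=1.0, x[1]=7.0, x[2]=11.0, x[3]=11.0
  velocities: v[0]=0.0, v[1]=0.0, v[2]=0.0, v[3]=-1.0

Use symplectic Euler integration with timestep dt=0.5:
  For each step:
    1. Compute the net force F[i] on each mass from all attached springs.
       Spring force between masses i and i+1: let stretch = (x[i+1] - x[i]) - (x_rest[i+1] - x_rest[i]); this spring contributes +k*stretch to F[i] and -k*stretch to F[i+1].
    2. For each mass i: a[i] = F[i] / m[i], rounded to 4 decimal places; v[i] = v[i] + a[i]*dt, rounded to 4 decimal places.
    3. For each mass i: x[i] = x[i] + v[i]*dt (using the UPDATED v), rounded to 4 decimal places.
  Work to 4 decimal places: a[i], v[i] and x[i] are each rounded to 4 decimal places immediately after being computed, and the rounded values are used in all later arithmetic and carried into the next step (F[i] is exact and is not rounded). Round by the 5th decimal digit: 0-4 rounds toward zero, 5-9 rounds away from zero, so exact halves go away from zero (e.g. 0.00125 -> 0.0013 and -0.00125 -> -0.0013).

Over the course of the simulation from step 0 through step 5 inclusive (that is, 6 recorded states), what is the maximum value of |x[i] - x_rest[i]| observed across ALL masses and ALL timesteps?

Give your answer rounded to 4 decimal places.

Answer: 2.5000

Derivation:
Step 0: x=[1.0000 7.0000 11.0000 11.0000] v=[0.0000 0.0000 0.0000 -1.0000]
Step 1: x=[1.7500 6.5000 10.0000 11.2500] v=[1.5000 -1.0000 -2.0000 0.5000]
Step 2: x=[2.9375 5.6875 8.4375 11.9375] v=[2.3750 -1.6250 -3.1250 1.3750]
Step 3: x=[4.0625 4.8750 7.0625 12.5000] v=[2.2500 -1.6250 -2.7500 1.1250]
Step 4: x=[4.6407 4.4063 6.5000 12.4531] v=[1.1563 -0.9375 -1.1250 -0.0938]
Step 5: x=[4.4103 4.5196 6.9024 11.6679] v=[-0.4609 0.2266 0.8047 -1.5704]
Max displacement = 2.5000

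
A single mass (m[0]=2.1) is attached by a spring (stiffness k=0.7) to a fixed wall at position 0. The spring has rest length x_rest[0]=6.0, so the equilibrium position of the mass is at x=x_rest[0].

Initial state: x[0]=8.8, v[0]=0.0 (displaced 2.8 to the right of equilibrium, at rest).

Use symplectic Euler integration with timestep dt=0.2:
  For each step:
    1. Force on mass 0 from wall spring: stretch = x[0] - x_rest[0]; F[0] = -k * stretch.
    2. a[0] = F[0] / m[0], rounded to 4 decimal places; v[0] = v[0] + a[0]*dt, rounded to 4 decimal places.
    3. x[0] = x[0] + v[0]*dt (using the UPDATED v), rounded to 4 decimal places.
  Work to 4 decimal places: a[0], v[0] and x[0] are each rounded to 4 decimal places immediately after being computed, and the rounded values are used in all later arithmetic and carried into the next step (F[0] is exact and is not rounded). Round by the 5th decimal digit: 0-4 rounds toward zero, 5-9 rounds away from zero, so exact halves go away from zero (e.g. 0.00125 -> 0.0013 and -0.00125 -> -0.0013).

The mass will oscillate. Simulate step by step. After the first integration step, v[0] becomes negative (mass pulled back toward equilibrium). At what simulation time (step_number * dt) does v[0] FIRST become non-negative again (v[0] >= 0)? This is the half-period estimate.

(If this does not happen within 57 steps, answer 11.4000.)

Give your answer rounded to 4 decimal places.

Answer: 5.6000

Derivation:
Step 0: x=[8.8000] v=[0.0000]
Step 1: x=[8.7627] v=[-0.1867]
Step 2: x=[8.6885] v=[-0.3709]
Step 3: x=[8.5785] v=[-0.5501]
Step 4: x=[8.4341] v=[-0.7220]
Step 5: x=[8.2572] v=[-0.8843]
Step 6: x=[8.0502] v=[-1.0348]
Step 7: x=[7.8159] v=[-1.1715]
Step 8: x=[7.5574] v=[-1.2926]
Step 9: x=[7.2781] v=[-1.3964]
Step 10: x=[6.9818] v=[-1.4816]
Step 11: x=[6.6724] v=[-1.5471]
Step 12: x=[6.3540] v=[-1.5919]
Step 13: x=[6.0309] v=[-1.6155]
Step 14: x=[5.7074] v=[-1.6176]
Step 15: x=[5.3878] v=[-1.5981]
Step 16: x=[5.0763] v=[-1.5573]
Step 17: x=[4.7772] v=[-1.4957]
Step 18: x=[4.4944] v=[-1.4142]
Step 19: x=[4.2316] v=[-1.3138]
Step 20: x=[3.9924] v=[-1.1959]
Step 21: x=[3.7800] v=[-1.0621]
Step 22: x=[3.5972] v=[-0.9141]
Step 23: x=[3.4464] v=[-0.7539]
Step 24: x=[3.3297] v=[-0.5837]
Step 25: x=[3.2486] v=[-0.4057]
Step 26: x=[3.2041] v=[-0.2223]
Step 27: x=[3.1969] v=[-0.0359]
Step 28: x=[3.2271] v=[0.1510]
First v>=0 after going negative at step 28, time=5.6000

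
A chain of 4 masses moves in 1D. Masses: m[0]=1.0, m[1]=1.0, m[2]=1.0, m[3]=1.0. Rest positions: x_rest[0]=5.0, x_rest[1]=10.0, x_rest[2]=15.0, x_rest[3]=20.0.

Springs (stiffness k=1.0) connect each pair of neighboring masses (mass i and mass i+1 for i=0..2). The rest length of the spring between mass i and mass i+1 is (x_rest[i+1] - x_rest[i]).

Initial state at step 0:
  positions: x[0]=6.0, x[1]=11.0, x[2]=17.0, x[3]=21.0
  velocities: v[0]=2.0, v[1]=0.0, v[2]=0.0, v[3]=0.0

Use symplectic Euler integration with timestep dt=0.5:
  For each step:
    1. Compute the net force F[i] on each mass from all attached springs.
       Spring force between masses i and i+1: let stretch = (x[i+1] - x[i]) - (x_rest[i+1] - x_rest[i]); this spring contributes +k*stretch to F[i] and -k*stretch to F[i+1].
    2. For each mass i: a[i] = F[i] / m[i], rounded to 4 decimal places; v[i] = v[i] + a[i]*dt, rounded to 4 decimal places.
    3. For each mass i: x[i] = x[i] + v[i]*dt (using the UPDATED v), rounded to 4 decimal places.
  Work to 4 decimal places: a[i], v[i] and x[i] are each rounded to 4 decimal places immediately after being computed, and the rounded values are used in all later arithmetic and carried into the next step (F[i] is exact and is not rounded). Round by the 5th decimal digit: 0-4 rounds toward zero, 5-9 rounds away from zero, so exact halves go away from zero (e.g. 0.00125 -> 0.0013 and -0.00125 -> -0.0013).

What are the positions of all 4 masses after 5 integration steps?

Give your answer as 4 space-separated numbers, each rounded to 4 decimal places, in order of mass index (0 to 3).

Answer: 8.6857 12.9279 17.0568 21.3302

Derivation:
Step 0: x=[6.0000 11.0000 17.0000 21.0000] v=[2.0000 0.0000 0.0000 0.0000]
Step 1: x=[7.0000 11.2500 16.5000 21.2500] v=[2.0000 0.5000 -1.0000 0.5000]
Step 2: x=[7.8125 11.7500 15.8750 21.5625] v=[1.6250 1.0000 -1.2500 0.6250]
Step 3: x=[8.3594 12.2969 15.6406 21.7032] v=[1.0938 1.0938 -0.4688 0.2813]
Step 4: x=[8.6407 12.6954 16.0860 21.5782] v=[0.5626 0.7969 0.8907 -0.2500]
Step 5: x=[8.6857 12.9279 17.0568 21.3302] v=[0.0900 0.4649 1.9415 -0.4961]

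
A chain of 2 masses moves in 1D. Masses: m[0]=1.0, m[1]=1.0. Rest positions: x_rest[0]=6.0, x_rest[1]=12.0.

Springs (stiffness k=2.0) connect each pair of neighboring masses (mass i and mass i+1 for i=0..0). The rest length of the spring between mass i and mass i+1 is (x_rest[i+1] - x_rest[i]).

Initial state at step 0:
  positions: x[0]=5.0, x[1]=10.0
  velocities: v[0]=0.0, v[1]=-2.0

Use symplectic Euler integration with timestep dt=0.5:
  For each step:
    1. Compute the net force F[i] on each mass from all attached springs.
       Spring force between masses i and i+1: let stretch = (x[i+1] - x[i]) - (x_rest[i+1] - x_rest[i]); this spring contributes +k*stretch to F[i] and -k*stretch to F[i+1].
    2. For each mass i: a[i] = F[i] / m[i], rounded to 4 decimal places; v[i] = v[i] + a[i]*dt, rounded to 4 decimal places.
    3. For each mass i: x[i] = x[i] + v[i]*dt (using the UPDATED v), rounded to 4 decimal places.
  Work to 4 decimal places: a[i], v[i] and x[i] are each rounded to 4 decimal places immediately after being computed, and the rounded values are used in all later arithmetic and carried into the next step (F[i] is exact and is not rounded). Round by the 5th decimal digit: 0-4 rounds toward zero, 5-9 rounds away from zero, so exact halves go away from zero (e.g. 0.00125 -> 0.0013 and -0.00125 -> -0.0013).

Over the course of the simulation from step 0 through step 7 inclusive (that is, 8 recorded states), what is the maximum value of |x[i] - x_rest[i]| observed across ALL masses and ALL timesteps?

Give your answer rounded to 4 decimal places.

Answer: 5.5000

Derivation:
Step 0: x=[5.0000 10.0000] v=[0.0000 -2.0000]
Step 1: x=[4.5000 9.5000] v=[-1.0000 -1.0000]
Step 2: x=[3.5000 9.5000] v=[-2.0000 0.0000]
Step 3: x=[2.5000 9.5000] v=[-2.0000 0.0000]
Step 4: x=[2.0000 9.0000] v=[-1.0000 -1.0000]
Step 5: x=[2.0000 8.0000] v=[0.0000 -2.0000]
Step 6: x=[2.0000 7.0000] v=[0.0000 -2.0000]
Step 7: x=[1.5000 6.5000] v=[-1.0000 -1.0000]
Max displacement = 5.5000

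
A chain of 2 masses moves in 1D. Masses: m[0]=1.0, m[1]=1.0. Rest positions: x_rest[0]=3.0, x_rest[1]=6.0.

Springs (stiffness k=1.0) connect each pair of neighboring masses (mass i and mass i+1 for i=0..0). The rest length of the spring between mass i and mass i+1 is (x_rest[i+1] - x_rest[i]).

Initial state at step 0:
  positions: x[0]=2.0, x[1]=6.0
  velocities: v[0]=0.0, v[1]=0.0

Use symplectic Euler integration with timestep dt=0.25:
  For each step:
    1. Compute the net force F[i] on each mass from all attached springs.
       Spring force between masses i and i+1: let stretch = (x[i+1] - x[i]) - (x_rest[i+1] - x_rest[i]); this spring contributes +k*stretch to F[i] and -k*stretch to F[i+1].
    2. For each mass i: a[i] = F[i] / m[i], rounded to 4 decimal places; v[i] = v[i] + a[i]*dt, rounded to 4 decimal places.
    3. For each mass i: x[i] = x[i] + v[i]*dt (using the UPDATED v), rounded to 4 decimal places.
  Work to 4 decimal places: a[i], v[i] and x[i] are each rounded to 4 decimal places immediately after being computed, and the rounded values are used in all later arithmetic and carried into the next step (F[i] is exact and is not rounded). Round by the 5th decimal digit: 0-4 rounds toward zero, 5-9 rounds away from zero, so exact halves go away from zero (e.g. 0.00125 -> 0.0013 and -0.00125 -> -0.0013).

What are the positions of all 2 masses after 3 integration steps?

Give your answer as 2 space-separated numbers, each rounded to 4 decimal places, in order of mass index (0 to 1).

Answer: 2.3370 5.6631

Derivation:
Step 0: x=[2.0000 6.0000] v=[0.0000 0.0000]
Step 1: x=[2.0625 5.9375] v=[0.2500 -0.2500]
Step 2: x=[2.1797 5.8203] v=[0.4688 -0.4688]
Step 3: x=[2.3370 5.6631] v=[0.6290 -0.6290]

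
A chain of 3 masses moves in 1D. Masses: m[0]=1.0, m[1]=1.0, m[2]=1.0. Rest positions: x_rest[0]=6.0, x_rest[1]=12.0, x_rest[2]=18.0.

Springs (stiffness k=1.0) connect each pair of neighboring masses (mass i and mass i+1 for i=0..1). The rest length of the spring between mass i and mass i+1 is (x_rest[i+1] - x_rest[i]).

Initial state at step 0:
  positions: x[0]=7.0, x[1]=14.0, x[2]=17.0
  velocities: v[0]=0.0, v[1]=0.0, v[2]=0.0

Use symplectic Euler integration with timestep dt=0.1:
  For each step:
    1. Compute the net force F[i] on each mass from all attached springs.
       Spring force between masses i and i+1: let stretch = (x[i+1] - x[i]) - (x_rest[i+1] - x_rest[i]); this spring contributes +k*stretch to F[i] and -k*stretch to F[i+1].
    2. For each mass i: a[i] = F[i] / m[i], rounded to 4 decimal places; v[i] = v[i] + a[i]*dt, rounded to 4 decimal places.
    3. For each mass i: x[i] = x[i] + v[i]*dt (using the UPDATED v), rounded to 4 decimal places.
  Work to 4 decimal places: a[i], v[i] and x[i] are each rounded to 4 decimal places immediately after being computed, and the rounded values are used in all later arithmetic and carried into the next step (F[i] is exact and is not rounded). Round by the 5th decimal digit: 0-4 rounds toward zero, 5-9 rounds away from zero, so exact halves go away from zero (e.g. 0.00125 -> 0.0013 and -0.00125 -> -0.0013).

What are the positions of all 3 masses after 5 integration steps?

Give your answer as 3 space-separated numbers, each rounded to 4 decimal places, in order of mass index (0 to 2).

Step 0: x=[7.0000 14.0000 17.0000] v=[0.0000 0.0000 0.0000]
Step 1: x=[7.0100 13.9600 17.0300] v=[0.1000 -0.4000 0.3000]
Step 2: x=[7.0295 13.8812 17.0893] v=[0.1950 -0.7880 0.5930]
Step 3: x=[7.0575 13.7660 17.1765] v=[0.2802 -1.1524 0.8722]
Step 4: x=[7.0926 13.6178 17.2896] v=[0.3511 -1.4822 1.1312]
Step 5: x=[7.1330 13.4411 17.4260] v=[0.4036 -1.7675 1.3640]

Answer: 7.1330 13.4411 17.4260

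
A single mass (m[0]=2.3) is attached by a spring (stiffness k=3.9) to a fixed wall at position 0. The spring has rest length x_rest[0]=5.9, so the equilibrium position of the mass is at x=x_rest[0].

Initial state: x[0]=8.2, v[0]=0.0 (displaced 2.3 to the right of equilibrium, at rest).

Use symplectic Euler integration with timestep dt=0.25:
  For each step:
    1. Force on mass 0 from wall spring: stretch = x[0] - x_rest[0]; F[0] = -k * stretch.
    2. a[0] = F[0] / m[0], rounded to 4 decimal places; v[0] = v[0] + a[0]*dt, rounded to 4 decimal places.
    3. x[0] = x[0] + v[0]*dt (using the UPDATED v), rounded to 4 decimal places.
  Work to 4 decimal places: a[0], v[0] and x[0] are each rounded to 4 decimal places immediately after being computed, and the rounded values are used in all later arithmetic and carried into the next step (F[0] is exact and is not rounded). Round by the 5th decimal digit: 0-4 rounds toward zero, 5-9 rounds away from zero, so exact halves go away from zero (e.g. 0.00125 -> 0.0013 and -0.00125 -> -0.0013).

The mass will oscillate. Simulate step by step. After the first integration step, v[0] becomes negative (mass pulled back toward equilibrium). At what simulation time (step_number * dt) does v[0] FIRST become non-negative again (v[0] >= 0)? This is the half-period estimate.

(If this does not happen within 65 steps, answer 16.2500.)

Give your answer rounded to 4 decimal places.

Answer: 2.5000

Derivation:
Step 0: x=[8.2000] v=[0.0000]
Step 1: x=[7.9563] v=[-0.9750]
Step 2: x=[7.4946] v=[-1.8467]
Step 3: x=[6.8639] v=[-2.5227]
Step 4: x=[6.1311] v=[-2.9313]
Step 5: x=[5.3738] v=[-3.0293]
Step 6: x=[4.6723] v=[-2.8062]
Step 7: x=[4.1009] v=[-2.2858]
Step 8: x=[3.7201] v=[-1.5232]
Step 9: x=[3.5703] v=[-0.5991]
Step 10: x=[3.6674] v=[0.3885]
First v>=0 after going negative at step 10, time=2.5000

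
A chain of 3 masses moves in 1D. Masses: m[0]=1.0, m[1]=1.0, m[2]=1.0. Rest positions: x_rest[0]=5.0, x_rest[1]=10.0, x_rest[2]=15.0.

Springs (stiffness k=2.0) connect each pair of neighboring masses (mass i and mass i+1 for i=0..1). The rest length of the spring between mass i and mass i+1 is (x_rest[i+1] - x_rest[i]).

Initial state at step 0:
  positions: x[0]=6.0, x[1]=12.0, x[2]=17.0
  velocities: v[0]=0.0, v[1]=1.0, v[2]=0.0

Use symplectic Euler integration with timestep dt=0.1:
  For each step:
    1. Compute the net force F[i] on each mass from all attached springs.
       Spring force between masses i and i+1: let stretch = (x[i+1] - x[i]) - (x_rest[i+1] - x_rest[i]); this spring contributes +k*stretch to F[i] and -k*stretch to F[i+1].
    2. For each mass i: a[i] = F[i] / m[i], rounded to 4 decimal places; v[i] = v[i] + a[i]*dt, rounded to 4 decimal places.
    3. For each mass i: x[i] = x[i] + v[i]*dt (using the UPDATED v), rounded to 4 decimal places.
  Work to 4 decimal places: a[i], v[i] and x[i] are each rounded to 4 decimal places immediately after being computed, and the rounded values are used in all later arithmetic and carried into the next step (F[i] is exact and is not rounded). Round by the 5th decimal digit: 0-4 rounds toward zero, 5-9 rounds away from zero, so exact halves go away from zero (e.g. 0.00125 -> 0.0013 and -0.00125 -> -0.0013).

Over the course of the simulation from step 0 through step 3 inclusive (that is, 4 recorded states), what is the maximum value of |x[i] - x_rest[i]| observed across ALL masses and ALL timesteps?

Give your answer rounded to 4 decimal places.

Step 0: x=[6.0000 12.0000 17.0000] v=[0.0000 1.0000 0.0000]
Step 1: x=[6.0200 12.0800 17.0000] v=[0.2000 0.8000 0.0000]
Step 2: x=[6.0612 12.1372 17.0016] v=[0.4120 0.5720 0.0160]
Step 3: x=[6.1239 12.1702 17.0059] v=[0.6272 0.3297 0.0431]
Max displacement = 2.1702

Answer: 2.1702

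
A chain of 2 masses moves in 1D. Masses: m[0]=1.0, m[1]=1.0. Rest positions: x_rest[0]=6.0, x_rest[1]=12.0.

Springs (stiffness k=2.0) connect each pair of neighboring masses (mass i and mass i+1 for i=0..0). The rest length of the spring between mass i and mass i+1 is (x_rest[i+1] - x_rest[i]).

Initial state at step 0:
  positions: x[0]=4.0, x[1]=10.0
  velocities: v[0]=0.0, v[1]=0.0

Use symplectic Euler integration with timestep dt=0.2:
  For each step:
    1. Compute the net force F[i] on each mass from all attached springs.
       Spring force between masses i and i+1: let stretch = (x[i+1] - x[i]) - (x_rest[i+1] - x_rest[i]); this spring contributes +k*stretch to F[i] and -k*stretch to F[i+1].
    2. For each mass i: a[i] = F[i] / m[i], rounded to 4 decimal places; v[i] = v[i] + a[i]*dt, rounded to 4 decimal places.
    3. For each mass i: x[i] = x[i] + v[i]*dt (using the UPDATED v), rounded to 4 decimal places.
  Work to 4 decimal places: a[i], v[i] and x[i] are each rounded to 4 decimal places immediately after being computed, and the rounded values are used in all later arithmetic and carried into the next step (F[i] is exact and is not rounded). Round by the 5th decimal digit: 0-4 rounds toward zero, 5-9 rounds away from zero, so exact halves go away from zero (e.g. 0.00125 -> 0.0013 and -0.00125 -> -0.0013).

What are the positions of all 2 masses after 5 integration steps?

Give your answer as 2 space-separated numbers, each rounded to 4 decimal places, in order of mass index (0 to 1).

Answer: 4.0000 10.0000

Derivation:
Step 0: x=[4.0000 10.0000] v=[0.0000 0.0000]
Step 1: x=[4.0000 10.0000] v=[0.0000 0.0000]
Step 2: x=[4.0000 10.0000] v=[0.0000 0.0000]
Step 3: x=[4.0000 10.0000] v=[0.0000 0.0000]
Step 4: x=[4.0000 10.0000] v=[0.0000 0.0000]
Step 5: x=[4.0000 10.0000] v=[0.0000 0.0000]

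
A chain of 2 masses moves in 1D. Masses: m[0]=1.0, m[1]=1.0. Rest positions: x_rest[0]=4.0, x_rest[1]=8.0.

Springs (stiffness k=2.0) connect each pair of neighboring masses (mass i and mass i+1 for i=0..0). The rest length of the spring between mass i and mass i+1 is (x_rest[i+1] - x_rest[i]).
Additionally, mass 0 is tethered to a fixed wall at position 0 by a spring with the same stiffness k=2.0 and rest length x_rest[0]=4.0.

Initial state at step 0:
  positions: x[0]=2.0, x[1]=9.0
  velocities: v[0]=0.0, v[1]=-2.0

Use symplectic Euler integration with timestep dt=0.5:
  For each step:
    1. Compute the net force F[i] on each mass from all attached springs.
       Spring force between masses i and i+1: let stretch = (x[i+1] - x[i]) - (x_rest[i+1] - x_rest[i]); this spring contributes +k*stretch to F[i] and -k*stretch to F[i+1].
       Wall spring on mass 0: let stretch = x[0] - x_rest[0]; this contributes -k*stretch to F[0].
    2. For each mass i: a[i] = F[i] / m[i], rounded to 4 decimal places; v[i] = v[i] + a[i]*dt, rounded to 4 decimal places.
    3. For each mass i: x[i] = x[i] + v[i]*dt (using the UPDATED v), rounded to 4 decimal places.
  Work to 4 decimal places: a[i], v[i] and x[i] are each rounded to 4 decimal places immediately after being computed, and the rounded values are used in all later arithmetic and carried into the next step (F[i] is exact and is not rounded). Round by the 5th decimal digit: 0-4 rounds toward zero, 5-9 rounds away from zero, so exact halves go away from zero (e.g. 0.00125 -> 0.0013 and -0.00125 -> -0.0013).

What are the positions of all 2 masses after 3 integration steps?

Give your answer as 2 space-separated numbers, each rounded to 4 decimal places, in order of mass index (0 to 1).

Answer: 3.7500 5.8750

Derivation:
Step 0: x=[2.0000 9.0000] v=[0.0000 -2.0000]
Step 1: x=[4.5000 6.5000] v=[5.0000 -5.0000]
Step 2: x=[5.7500 5.0000] v=[2.5000 -3.0000]
Step 3: x=[3.7500 5.8750] v=[-4.0000 1.7500]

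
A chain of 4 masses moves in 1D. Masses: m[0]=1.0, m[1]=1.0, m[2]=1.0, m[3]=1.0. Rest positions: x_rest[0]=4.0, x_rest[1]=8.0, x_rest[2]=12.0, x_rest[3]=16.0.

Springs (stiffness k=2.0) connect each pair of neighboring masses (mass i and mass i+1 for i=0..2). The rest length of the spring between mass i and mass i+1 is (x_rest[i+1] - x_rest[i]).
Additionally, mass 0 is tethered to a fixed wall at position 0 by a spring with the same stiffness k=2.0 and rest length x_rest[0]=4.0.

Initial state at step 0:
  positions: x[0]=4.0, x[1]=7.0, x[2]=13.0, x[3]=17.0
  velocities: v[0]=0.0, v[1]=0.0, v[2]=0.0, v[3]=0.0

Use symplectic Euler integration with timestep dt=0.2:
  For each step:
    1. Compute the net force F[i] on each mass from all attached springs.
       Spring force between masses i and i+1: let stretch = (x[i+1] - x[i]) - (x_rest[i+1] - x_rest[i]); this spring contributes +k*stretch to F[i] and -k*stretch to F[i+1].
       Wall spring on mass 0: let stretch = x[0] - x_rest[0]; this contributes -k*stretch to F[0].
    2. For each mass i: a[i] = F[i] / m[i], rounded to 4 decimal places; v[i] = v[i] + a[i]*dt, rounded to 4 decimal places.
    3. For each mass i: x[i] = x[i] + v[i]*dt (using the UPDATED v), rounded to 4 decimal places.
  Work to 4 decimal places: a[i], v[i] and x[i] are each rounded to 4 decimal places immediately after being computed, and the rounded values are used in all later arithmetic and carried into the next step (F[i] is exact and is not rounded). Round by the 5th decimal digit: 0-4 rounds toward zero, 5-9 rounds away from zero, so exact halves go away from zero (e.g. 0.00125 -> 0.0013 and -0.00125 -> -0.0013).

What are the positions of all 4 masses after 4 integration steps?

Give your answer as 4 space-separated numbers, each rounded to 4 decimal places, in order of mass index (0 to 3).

Step 0: x=[4.0000 7.0000 13.0000 17.0000] v=[0.0000 0.0000 0.0000 0.0000]
Step 1: x=[3.9200 7.2400 12.8400 17.0000] v=[-0.4000 1.2000 -0.8000 0.0000]
Step 2: x=[3.7920 7.6624 12.5648 16.9872] v=[-0.6400 2.1120 -1.3760 -0.0640]
Step 3: x=[3.6703 8.1674 12.2512 16.9406] v=[-0.6086 2.5248 -1.5680 -0.2330]
Step 4: x=[3.6147 8.6393 11.9860 16.8388] v=[-0.2779 2.3595 -1.3258 -0.5088]

Answer: 3.6147 8.6393 11.9860 16.8388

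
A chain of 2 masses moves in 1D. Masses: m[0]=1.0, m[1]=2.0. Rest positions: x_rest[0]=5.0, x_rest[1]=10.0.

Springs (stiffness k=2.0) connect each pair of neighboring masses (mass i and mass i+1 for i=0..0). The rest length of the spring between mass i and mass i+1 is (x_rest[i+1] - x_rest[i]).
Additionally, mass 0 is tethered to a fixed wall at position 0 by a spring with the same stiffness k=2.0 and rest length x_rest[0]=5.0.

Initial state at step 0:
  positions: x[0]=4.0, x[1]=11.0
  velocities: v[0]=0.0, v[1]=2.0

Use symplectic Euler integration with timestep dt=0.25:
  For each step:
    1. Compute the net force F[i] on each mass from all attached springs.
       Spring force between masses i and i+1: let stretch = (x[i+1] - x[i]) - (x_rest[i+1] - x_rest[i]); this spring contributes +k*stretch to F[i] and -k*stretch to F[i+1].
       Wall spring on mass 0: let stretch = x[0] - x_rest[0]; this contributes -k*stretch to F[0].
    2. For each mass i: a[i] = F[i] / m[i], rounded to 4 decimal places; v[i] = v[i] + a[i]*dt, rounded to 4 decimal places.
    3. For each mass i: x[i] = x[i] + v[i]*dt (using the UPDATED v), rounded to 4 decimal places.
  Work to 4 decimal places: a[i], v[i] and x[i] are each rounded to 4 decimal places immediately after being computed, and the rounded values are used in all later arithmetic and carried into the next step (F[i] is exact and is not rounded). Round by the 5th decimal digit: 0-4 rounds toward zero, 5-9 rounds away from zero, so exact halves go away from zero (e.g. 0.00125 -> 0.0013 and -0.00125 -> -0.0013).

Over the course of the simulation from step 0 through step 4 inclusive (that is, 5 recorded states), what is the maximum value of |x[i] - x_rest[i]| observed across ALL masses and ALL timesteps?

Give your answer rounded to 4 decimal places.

Answer: 1.8808

Derivation:
Step 0: x=[4.0000 11.0000] v=[0.0000 2.0000]
Step 1: x=[4.3750 11.3750] v=[1.5000 1.5000]
Step 2: x=[5.0781 11.6250] v=[2.8125 1.0000]
Step 3: x=[5.9648 11.7783] v=[3.5469 0.6133]
Step 4: x=[6.8326 11.8808] v=[3.4713 0.4099]
Max displacement = 1.8808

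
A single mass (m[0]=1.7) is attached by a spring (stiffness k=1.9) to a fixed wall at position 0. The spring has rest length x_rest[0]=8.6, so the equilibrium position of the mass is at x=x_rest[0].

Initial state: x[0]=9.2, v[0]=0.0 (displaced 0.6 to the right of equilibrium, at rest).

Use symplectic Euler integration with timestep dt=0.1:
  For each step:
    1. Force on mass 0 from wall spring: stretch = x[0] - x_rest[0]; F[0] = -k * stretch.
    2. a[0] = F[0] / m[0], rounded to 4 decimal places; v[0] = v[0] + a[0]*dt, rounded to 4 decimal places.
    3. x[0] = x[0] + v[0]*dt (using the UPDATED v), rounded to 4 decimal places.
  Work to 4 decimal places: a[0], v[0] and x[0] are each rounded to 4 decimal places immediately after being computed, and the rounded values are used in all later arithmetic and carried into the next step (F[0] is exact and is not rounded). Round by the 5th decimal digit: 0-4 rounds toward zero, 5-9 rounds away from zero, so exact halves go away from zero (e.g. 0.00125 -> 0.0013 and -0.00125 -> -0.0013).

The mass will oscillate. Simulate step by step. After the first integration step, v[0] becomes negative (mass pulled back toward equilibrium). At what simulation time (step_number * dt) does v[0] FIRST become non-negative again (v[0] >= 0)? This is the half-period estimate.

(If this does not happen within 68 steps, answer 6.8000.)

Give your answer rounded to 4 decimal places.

Step 0: x=[9.2000] v=[0.0000]
Step 1: x=[9.1933] v=[-0.0671]
Step 2: x=[9.1800] v=[-0.1334]
Step 3: x=[9.1602] v=[-0.1982]
Step 4: x=[9.1341] v=[-0.2608]
Step 5: x=[9.1021] v=[-0.3205]
Step 6: x=[9.0644] v=[-0.3766]
Step 7: x=[9.0216] v=[-0.4285]
Step 8: x=[8.9740] v=[-0.4756]
Step 9: x=[8.9223] v=[-0.5174]
Step 10: x=[8.8670] v=[-0.5534]
Step 11: x=[8.8087] v=[-0.5832]
Step 12: x=[8.7481] v=[-0.6065]
Step 13: x=[8.6858] v=[-0.6231]
Step 14: x=[8.6225] v=[-0.6327]
Step 15: x=[8.5590] v=[-0.6352]
Step 16: x=[8.4959] v=[-0.6306]
Step 17: x=[8.4340] v=[-0.6190]
Step 18: x=[8.3740] v=[-0.6005]
Step 19: x=[8.3165] v=[-0.5752]
Step 20: x=[8.2622] v=[-0.5435]
Step 21: x=[8.2116] v=[-0.5058]
Step 22: x=[8.1654] v=[-0.4624]
Step 23: x=[8.1240] v=[-0.4138]
Step 24: x=[8.0879] v=[-0.3606]
Step 25: x=[8.0576] v=[-0.3034]
Step 26: x=[8.0333] v=[-0.2428]
Step 27: x=[8.0154] v=[-0.1795]
Step 28: x=[8.0040] v=[-0.1142]
Step 29: x=[7.9992] v=[-0.0476]
Step 30: x=[8.0012] v=[0.0196]
First v>=0 after going negative at step 30, time=3.0000

Answer: 3.0000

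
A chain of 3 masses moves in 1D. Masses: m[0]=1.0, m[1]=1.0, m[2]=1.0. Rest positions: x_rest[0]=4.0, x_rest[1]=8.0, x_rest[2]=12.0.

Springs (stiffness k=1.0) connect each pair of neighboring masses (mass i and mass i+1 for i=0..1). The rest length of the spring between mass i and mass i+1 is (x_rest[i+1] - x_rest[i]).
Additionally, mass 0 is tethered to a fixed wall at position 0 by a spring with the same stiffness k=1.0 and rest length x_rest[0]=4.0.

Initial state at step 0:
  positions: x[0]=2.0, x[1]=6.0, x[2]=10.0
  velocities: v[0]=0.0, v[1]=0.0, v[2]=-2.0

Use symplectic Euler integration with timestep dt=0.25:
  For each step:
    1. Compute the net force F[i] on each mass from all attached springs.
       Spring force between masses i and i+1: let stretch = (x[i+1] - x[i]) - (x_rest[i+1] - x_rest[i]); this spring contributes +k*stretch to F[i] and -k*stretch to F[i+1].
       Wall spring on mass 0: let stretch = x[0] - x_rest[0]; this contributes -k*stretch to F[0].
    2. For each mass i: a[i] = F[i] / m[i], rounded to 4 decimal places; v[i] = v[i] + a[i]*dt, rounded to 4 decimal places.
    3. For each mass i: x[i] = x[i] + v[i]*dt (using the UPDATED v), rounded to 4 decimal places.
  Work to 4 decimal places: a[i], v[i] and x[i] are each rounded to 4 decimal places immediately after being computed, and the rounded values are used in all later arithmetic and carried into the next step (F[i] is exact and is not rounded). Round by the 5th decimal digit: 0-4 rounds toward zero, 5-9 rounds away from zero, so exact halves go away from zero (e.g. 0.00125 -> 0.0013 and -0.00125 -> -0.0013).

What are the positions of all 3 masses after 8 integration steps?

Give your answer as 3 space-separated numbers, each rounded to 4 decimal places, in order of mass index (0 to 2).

Answer: 3.8366 5.4586 7.9798

Derivation:
Step 0: x=[2.0000 6.0000 10.0000] v=[0.0000 0.0000 -2.0000]
Step 1: x=[2.1250 6.0000 9.5000] v=[0.5000 0.0000 -2.0000]
Step 2: x=[2.3594 5.9766 9.0313] v=[0.9375 -0.0938 -1.8750]
Step 3: x=[2.6724 5.9180 8.6216] v=[1.2520 -0.2344 -1.6387]
Step 4: x=[3.0212 5.8255 8.2930] v=[1.3953 -0.3699 -1.3146]
Step 5: x=[3.3565 5.7120 8.0601] v=[1.3411 -0.4541 -0.9315]
Step 6: x=[3.6292 5.5980 7.9305] v=[1.0909 -0.4560 -0.5185]
Step 7: x=[3.7982 5.5067 7.9051] v=[0.6758 -0.3651 -0.1016]
Step 8: x=[3.8366 5.4586 7.9798] v=[0.1534 -0.1926 0.2988]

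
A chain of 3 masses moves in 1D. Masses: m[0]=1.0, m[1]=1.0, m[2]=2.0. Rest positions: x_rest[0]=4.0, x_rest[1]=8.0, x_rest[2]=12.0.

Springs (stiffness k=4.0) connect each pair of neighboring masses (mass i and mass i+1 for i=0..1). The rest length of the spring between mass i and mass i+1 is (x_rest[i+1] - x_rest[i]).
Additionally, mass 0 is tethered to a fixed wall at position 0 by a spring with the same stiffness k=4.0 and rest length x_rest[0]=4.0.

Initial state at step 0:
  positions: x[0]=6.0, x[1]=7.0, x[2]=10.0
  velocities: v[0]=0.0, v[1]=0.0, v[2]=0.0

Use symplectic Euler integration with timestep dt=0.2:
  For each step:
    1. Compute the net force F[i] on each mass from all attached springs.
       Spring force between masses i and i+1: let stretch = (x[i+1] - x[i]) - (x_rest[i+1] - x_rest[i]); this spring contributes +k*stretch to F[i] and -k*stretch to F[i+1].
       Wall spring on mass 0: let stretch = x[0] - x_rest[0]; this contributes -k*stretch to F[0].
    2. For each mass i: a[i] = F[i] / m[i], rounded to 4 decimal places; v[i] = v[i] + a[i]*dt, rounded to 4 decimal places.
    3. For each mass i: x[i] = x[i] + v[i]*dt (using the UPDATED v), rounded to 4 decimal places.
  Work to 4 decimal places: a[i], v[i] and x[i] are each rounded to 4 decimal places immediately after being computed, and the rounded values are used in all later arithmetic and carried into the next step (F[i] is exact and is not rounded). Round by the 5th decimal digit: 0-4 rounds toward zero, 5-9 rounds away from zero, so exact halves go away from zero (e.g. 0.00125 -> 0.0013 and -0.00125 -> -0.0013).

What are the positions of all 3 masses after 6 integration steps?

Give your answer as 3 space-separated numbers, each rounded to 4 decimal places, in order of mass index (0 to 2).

Step 0: x=[6.0000 7.0000 10.0000] v=[0.0000 0.0000 0.0000]
Step 1: x=[5.2000 7.3200 10.0800] v=[-4.0000 1.6000 0.4000]
Step 2: x=[3.9072 7.7424 10.2592] v=[-6.4640 2.1120 0.8960]
Step 3: x=[2.6029 7.9539 10.5571] v=[-6.5216 1.0573 1.4893]
Step 4: x=[1.7383 7.7257 10.9667] v=[-4.3231 -1.1409 2.0480]
Step 5: x=[1.5535 7.0581 11.4370] v=[-0.9238 -3.3380 2.3516]
Step 6: x=[2.0009 6.2104 11.8770] v=[2.2371 -4.2386 2.2000]

Answer: 2.0009 6.2104 11.8770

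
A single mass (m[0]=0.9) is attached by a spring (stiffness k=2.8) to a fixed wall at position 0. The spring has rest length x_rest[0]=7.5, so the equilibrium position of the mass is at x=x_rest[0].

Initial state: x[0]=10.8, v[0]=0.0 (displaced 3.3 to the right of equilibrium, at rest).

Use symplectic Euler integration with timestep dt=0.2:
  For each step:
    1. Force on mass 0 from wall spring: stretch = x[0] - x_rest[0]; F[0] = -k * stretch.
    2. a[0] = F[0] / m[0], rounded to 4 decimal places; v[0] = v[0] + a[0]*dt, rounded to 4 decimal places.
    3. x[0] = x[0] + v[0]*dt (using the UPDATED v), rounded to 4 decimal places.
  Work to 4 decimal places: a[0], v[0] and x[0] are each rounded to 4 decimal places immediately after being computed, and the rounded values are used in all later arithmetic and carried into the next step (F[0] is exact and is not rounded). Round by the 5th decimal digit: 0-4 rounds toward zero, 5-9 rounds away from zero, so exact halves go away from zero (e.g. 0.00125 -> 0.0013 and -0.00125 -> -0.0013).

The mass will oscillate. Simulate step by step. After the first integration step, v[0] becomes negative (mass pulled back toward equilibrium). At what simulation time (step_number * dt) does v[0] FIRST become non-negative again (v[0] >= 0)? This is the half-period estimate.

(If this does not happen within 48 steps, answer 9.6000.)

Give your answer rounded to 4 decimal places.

Answer: 1.8000

Derivation:
Step 0: x=[10.8000] v=[0.0000]
Step 1: x=[10.3893] v=[-2.0533]
Step 2: x=[9.6191] v=[-3.8511]
Step 3: x=[8.5852] v=[-5.1697]
Step 4: x=[7.4162] v=[-5.8449]
Step 5: x=[6.2576] v=[-5.7928]
Step 6: x=[5.2536] v=[-5.0198]
Step 7: x=[4.5292] v=[-3.6220]
Step 8: x=[4.1745] v=[-1.7735]
Step 9: x=[4.2336] v=[0.2957]
First v>=0 after going negative at step 9, time=1.8000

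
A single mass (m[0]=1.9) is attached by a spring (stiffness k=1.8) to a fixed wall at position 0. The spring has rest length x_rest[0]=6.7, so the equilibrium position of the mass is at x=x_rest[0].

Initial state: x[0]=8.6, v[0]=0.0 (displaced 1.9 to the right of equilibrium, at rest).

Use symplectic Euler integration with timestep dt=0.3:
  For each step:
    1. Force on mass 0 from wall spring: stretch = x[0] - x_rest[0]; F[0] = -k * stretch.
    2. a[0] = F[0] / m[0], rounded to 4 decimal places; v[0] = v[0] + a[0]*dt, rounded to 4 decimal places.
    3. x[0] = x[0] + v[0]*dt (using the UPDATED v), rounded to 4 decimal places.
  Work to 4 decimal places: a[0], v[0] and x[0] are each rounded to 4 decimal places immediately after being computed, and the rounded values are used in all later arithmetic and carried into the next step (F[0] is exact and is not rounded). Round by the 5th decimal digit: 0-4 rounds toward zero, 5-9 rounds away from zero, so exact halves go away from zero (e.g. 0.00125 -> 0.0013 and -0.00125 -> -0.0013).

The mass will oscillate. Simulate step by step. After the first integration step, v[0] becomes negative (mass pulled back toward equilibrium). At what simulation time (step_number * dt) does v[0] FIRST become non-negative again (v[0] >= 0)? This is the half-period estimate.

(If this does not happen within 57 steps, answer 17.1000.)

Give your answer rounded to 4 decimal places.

Step 0: x=[8.6000] v=[0.0000]
Step 1: x=[8.4380] v=[-0.5400]
Step 2: x=[8.1278] v=[-1.0340]
Step 3: x=[7.6959] v=[-1.4398]
Step 4: x=[7.1790] v=[-1.7229]
Step 5: x=[6.6213] v=[-1.8590]
Step 6: x=[6.0703] v=[-1.8366]
Step 7: x=[5.5730] v=[-1.6576]
Step 8: x=[5.1718] v=[-1.3373]
Step 9: x=[4.9009] v=[-0.9030]
Step 10: x=[4.7834] v=[-0.3917]
Step 11: x=[4.8293] v=[0.1530]
First v>=0 after going negative at step 11, time=3.3000

Answer: 3.3000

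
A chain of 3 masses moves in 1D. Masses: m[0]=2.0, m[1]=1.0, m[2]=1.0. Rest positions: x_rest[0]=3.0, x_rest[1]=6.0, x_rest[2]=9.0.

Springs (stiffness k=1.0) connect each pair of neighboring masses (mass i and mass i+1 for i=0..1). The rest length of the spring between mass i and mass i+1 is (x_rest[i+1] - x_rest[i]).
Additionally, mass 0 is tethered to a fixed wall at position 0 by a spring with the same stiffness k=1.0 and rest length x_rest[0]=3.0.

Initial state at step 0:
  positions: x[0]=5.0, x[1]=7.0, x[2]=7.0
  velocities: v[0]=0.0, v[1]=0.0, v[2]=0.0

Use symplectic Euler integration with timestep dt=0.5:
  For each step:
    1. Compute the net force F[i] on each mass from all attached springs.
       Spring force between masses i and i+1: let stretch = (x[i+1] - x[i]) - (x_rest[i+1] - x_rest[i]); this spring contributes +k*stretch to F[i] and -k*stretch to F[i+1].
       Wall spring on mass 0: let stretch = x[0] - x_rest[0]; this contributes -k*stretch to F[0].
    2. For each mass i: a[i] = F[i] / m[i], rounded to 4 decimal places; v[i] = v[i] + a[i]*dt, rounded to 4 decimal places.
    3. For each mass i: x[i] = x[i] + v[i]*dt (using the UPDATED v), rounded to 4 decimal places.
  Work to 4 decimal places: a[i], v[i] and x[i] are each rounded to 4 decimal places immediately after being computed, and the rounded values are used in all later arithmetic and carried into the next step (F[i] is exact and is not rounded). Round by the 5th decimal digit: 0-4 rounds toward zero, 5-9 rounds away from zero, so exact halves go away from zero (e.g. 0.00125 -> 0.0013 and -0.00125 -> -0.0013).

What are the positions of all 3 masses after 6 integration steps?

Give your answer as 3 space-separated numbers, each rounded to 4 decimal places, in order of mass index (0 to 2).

Answer: 0.8274 6.6679 10.7882

Derivation:
Step 0: x=[5.0000 7.0000 7.0000] v=[0.0000 0.0000 0.0000]
Step 1: x=[4.6250 6.5000 7.7500] v=[-0.7500 -1.0000 1.5000]
Step 2: x=[3.9063 5.8438 8.9375] v=[-1.4375 -1.3125 2.3750]
Step 3: x=[2.9415 5.4766 10.1016] v=[-1.9297 -0.7344 2.3282]
Step 4: x=[1.9259 5.6319 10.8595] v=[-2.0313 0.3106 1.5157]
Step 5: x=[1.1328 6.1676 11.0605] v=[-1.5863 1.0714 0.4019]
Step 6: x=[0.8274 6.6679 10.7882] v=[-0.6108 1.0005 -0.5446]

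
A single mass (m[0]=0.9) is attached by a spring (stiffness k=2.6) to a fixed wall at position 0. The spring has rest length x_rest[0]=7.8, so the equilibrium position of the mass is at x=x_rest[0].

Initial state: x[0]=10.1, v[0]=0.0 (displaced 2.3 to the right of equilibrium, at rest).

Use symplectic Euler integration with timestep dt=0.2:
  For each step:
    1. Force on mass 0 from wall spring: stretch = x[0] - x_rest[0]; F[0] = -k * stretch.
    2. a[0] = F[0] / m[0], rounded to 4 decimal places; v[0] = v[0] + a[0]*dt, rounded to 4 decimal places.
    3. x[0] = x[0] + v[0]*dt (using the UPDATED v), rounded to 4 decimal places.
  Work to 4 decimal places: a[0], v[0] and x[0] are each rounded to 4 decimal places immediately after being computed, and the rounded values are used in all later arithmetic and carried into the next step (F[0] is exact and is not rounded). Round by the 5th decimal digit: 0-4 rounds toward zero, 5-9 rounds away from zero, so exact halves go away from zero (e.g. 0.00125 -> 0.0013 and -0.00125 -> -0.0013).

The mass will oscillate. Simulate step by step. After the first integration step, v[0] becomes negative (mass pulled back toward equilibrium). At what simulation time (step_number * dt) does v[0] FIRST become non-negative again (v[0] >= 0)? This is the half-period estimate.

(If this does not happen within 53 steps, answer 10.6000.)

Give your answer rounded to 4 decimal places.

Answer: 2.0000

Derivation:
Step 0: x=[10.1000] v=[0.0000]
Step 1: x=[9.8342] v=[-1.3289]
Step 2: x=[9.3334] v=[-2.5042]
Step 3: x=[8.6554] v=[-3.3902]
Step 4: x=[7.8785] v=[-3.8844]
Step 5: x=[7.0925] v=[-3.9298]
Step 6: x=[6.3883] v=[-3.5210]
Step 7: x=[5.8472] v=[-2.7054]
Step 8: x=[5.5318] v=[-1.5771]
Step 9: x=[5.4785] v=[-0.2666]
Step 10: x=[5.6934] v=[1.0747]
First v>=0 after going negative at step 10, time=2.0000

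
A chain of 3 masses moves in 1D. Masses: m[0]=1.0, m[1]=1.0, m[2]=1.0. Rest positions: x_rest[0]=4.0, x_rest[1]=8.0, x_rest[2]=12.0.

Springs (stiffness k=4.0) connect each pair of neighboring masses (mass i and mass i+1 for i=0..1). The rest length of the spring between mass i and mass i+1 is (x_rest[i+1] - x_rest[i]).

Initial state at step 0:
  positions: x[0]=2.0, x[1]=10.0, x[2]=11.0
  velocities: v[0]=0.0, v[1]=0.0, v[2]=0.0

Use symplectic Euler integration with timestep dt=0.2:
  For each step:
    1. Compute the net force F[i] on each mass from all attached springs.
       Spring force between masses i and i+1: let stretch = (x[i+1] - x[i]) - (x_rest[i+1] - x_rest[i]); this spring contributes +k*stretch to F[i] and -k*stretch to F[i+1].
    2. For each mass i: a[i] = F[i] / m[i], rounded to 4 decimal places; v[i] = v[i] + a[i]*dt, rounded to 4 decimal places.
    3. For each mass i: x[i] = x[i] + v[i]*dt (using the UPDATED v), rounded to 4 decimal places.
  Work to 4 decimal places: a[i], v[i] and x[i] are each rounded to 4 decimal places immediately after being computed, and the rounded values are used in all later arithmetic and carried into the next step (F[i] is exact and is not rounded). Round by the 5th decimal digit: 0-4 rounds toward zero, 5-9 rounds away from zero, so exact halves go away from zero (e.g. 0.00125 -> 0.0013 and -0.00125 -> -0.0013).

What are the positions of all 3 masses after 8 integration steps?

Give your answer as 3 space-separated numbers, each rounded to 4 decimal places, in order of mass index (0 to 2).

Answer: 2.9582 10.0642 9.9777

Derivation:
Step 0: x=[2.0000 10.0000 11.0000] v=[0.0000 0.0000 0.0000]
Step 1: x=[2.6400 8.8800 11.4800] v=[3.2000 -5.6000 2.4000]
Step 2: x=[3.6384 7.1776 12.1840] v=[4.9920 -8.5120 3.5200]
Step 3: x=[4.5631 5.7100 12.7270] v=[4.6234 -7.3382 2.7149]
Step 4: x=[5.0313 5.1816 12.7873] v=[2.3409 -2.6421 0.3013]
Step 5: x=[4.8835 5.8460 12.2706] v=[-0.7389 3.3222 -2.5833]
Step 6: x=[4.2497 7.3844 11.3660] v=[-3.1689 7.6919 -4.5230]
Step 7: x=[3.4775 9.0583 10.4643] v=[-3.8611 8.3694 -4.5083]
Step 8: x=[2.9582 10.0642 9.9777] v=[-2.5965 5.0296 -2.4331]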